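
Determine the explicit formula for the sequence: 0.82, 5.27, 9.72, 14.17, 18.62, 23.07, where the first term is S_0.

Check differences: 5.27 - 0.82 = 4.45
9.72 - 5.27 = 4.45
Common difference d = 4.45.
First term a = 0.82.
Formula: S_i = 0.82 + 4.45*i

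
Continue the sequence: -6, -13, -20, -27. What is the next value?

Differences: -13 - -6 = -7
This is an arithmetic sequence with common difference d = -7.
Next term = -27 + -7 = -34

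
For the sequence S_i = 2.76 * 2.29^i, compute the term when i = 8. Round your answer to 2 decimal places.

S_8 = 2.76 * 2.29^8 ≈ 2.76 * 756.2822 ≈ 2087.34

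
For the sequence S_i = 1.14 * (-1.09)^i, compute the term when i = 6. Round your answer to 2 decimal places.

S_6 = 1.14 * (-1.09)^6 ≈ 1.14 * 1.6771 ≈ 1.91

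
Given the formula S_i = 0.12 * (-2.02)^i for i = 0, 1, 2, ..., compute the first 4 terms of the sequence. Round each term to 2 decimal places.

This is a geometric sequence.
i=0: S_0 = 0.12 * (-2.02)^0 = 0.12
i=1: S_1 = 0.12 * (-2.02)^1 ≈ -0.24
i=2: S_2 = 0.12 * (-2.02)^2 ≈ 0.49
i=3: S_3 = 0.12 * (-2.02)^3 ≈ -0.99
The first 4 terms are: [0.12, -0.24, 0.49, -0.99]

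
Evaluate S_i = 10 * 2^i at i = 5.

S_5 = 10 * 2^5 = 10 * 32 = 320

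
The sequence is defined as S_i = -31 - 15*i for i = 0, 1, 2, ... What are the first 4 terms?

This is an arithmetic sequence.
i=0: S_0 = -31 + -15*0 = -31
i=1: S_1 = -31 + -15*1 = -46
i=2: S_2 = -31 + -15*2 = -61
i=3: S_3 = -31 + -15*3 = -76
The first 4 terms are: [-31, -46, -61, -76]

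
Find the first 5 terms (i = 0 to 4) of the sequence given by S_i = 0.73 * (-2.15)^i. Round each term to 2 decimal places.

This is a geometric sequence.
i=0: S_0 = 0.73 * (-2.15)^0 = 0.73
i=1: S_1 = 0.73 * (-2.15)^1 ≈ -1.57
i=2: S_2 = 0.73 * (-2.15)^2 ≈ 3.37
i=3: S_3 = 0.73 * (-2.15)^3 ≈ -7.26
i=4: S_4 = 0.73 * (-2.15)^4 ≈ 15.6
The first 5 terms are: [0.73, -1.57, 3.37, -7.26, 15.6]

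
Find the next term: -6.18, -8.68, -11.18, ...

Differences: -8.68 - -6.18 = -2.5
This is an arithmetic sequence with common difference d = -2.5.
Next term = -11.18 + -2.5 = -13.68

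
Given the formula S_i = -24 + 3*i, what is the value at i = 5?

S_5 = -24 + 3*5 = -24 + 15 = -9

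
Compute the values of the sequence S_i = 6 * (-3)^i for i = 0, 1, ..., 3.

This is a geometric sequence.
i=0: S_0 = 6 * (-3)^0 = 6
i=1: S_1 = 6 * (-3)^1 = -18
i=2: S_2 = 6 * (-3)^2 = 54
i=3: S_3 = 6 * (-3)^3 = -162
The first 4 terms are: [6, -18, 54, -162]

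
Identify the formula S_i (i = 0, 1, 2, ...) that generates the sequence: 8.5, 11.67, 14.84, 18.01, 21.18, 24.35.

Check differences: 11.67 - 8.5 = 3.17
14.84 - 11.67 = 3.17
Common difference d = 3.17.
First term a = 8.5.
Formula: S_i = 8.50 + 3.17*i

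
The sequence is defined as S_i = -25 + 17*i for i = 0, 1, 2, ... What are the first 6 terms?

This is an arithmetic sequence.
i=0: S_0 = -25 + 17*0 = -25
i=1: S_1 = -25 + 17*1 = -8
i=2: S_2 = -25 + 17*2 = 9
i=3: S_3 = -25 + 17*3 = 26
i=4: S_4 = -25 + 17*4 = 43
i=5: S_5 = -25 + 17*5 = 60
The first 6 terms are: [-25, -8, 9, 26, 43, 60]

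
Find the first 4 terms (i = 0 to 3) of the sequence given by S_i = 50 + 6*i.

This is an arithmetic sequence.
i=0: S_0 = 50 + 6*0 = 50
i=1: S_1 = 50 + 6*1 = 56
i=2: S_2 = 50 + 6*2 = 62
i=3: S_3 = 50 + 6*3 = 68
The first 4 terms are: [50, 56, 62, 68]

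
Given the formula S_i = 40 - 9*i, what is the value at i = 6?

S_6 = 40 + -9*6 = 40 + -54 = -14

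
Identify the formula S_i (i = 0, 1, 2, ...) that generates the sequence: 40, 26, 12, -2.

Check differences: 26 - 40 = -14
12 - 26 = -14
Common difference d = -14.
First term a = 40.
Formula: S_i = 40 - 14*i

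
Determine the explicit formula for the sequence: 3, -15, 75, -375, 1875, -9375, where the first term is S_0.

Check ratios: -15 / 3 = -5.0
Common ratio r = -5.
First term a = 3.
Formula: S_i = 3 * (-5)^i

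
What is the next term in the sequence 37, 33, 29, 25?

Differences: 33 - 37 = -4
This is an arithmetic sequence with common difference d = -4.
Next term = 25 + -4 = 21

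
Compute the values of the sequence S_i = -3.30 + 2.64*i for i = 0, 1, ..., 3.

This is an arithmetic sequence.
i=0: S_0 = -3.3 + 2.64*0 = -3.3
i=1: S_1 = -3.3 + 2.64*1 = -0.66
i=2: S_2 = -3.3 + 2.64*2 = 1.98
i=3: S_3 = -3.3 + 2.64*3 = 4.62
The first 4 terms are: [-3.3, -0.66, 1.98, 4.62]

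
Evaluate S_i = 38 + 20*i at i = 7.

S_7 = 38 + 20*7 = 38 + 140 = 178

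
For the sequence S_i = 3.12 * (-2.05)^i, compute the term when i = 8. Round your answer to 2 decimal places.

S_8 = 3.12 * (-2.05)^8 ≈ 3.12 * 311.9111 ≈ 973.16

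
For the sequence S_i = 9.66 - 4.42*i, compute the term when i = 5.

S_5 = 9.66 + -4.42*5 = 9.66 + -22.1 = -12.44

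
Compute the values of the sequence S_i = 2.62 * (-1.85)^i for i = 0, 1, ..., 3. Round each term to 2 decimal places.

This is a geometric sequence.
i=0: S_0 = 2.62 * (-1.85)^0 = 2.62
i=1: S_1 = 2.62 * (-1.85)^1 ≈ -4.85
i=2: S_2 = 2.62 * (-1.85)^2 ≈ 8.97
i=3: S_3 = 2.62 * (-1.85)^3 ≈ -16.59
The first 4 terms are: [2.62, -4.85, 8.97, -16.59]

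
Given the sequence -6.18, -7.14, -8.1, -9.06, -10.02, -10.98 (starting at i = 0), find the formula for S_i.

Check differences: -7.14 - -6.18 = -0.96
-8.1 - -7.14 = -0.96
Common difference d = -0.96.
First term a = -6.18.
Formula: S_i = -6.18 - 0.96*i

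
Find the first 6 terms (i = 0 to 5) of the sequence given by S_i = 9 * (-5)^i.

This is a geometric sequence.
i=0: S_0 = 9 * (-5)^0 = 9
i=1: S_1 = 9 * (-5)^1 = -45
i=2: S_2 = 9 * (-5)^2 = 225
i=3: S_3 = 9 * (-5)^3 = -1125
i=4: S_4 = 9 * (-5)^4 = 5625
i=5: S_5 = 9 * (-5)^5 = -28125
The first 6 terms are: [9, -45, 225, -1125, 5625, -28125]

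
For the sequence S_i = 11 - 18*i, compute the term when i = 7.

S_7 = 11 + -18*7 = 11 + -126 = -115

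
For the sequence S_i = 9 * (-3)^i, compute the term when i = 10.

S_10 = 9 * (-3)^10 = 9 * 59049 = 531441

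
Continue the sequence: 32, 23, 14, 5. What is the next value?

Differences: 23 - 32 = -9
This is an arithmetic sequence with common difference d = -9.
Next term = 5 + -9 = -4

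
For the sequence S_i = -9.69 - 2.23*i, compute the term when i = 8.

S_8 = -9.69 + -2.23*8 = -9.69 + -17.84 = -27.53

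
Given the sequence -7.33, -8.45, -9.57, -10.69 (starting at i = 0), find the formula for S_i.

Check differences: -8.45 - -7.33 = -1.12
-9.57 - -8.45 = -1.12
Common difference d = -1.12.
First term a = -7.33.
Formula: S_i = -7.33 - 1.12*i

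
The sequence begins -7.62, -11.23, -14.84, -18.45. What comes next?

Differences: -11.23 - -7.62 = -3.61
This is an arithmetic sequence with common difference d = -3.61.
Next term = -18.45 + -3.61 = -22.06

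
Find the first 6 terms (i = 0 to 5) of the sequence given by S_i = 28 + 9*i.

This is an arithmetic sequence.
i=0: S_0 = 28 + 9*0 = 28
i=1: S_1 = 28 + 9*1 = 37
i=2: S_2 = 28 + 9*2 = 46
i=3: S_3 = 28 + 9*3 = 55
i=4: S_4 = 28 + 9*4 = 64
i=5: S_5 = 28 + 9*5 = 73
The first 6 terms are: [28, 37, 46, 55, 64, 73]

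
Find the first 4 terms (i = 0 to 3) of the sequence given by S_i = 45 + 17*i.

This is an arithmetic sequence.
i=0: S_0 = 45 + 17*0 = 45
i=1: S_1 = 45 + 17*1 = 62
i=2: S_2 = 45 + 17*2 = 79
i=3: S_3 = 45 + 17*3 = 96
The first 4 terms are: [45, 62, 79, 96]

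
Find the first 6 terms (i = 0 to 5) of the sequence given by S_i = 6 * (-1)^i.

This is a geometric sequence.
i=0: S_0 = 6 * (-1)^0 = 6
i=1: S_1 = 6 * (-1)^1 = -6
i=2: S_2 = 6 * (-1)^2 = 6
i=3: S_3 = 6 * (-1)^3 = -6
i=4: S_4 = 6 * (-1)^4 = 6
i=5: S_5 = 6 * (-1)^5 = -6
The first 6 terms are: [6, -6, 6, -6, 6, -6]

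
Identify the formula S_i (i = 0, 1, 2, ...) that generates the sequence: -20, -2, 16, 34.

Check differences: -2 - -20 = 18
16 - -2 = 18
Common difference d = 18.
First term a = -20.
Formula: S_i = -20 + 18*i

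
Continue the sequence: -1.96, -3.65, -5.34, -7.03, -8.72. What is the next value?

Differences: -3.65 - -1.96 = -1.69
This is an arithmetic sequence with common difference d = -1.69.
Next term = -8.72 + -1.69 = -10.41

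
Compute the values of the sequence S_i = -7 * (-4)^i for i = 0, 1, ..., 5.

This is a geometric sequence.
i=0: S_0 = -7 * (-4)^0 = -7
i=1: S_1 = -7 * (-4)^1 = 28
i=2: S_2 = -7 * (-4)^2 = -112
i=3: S_3 = -7 * (-4)^3 = 448
i=4: S_4 = -7 * (-4)^4 = -1792
i=5: S_5 = -7 * (-4)^5 = 7168
The first 6 terms are: [-7, 28, -112, 448, -1792, 7168]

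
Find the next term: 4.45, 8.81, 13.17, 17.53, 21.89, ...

Differences: 8.81 - 4.45 = 4.36
This is an arithmetic sequence with common difference d = 4.36.
Next term = 21.89 + 4.36 = 26.25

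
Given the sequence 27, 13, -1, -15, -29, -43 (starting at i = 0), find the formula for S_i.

Check differences: 13 - 27 = -14
-1 - 13 = -14
Common difference d = -14.
First term a = 27.
Formula: S_i = 27 - 14*i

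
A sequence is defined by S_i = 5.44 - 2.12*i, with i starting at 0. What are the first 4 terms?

This is an arithmetic sequence.
i=0: S_0 = 5.44 + -2.12*0 = 5.44
i=1: S_1 = 5.44 + -2.12*1 = 3.32
i=2: S_2 = 5.44 + -2.12*2 = 1.2
i=3: S_3 = 5.44 + -2.12*3 = -0.92
The first 4 terms are: [5.44, 3.32, 1.2, -0.92]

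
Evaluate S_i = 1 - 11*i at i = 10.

S_10 = 1 + -11*10 = 1 + -110 = -109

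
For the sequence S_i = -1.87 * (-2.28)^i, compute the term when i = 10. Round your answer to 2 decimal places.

S_10 = -1.87 * (-2.28)^10 ≈ -1.87 * 3796.1946 ≈ -7098.88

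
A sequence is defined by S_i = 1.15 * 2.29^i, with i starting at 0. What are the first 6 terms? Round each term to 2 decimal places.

This is a geometric sequence.
i=0: S_0 = 1.15 * 2.29^0 = 1.15
i=1: S_1 = 1.15 * 2.29^1 ≈ 2.63
i=2: S_2 = 1.15 * 2.29^2 ≈ 6.03
i=3: S_3 = 1.15 * 2.29^3 ≈ 13.81
i=4: S_4 = 1.15 * 2.29^4 ≈ 31.63
i=5: S_5 = 1.15 * 2.29^5 ≈ 72.42
The first 6 terms are: [1.15, 2.63, 6.03, 13.81, 31.63, 72.42]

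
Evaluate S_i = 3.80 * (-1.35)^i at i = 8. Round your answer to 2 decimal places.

S_8 = 3.8 * (-1.35)^8 ≈ 3.8 * 11.0324 ≈ 41.92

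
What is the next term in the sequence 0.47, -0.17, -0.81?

Differences: -0.17 - 0.47 = -0.64
This is an arithmetic sequence with common difference d = -0.64.
Next term = -0.81 + -0.64 = -1.45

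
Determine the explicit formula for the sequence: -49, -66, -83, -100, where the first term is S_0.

Check differences: -66 - -49 = -17
-83 - -66 = -17
Common difference d = -17.
First term a = -49.
Formula: S_i = -49 - 17*i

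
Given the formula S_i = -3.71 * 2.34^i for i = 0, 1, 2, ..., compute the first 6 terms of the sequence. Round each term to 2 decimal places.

This is a geometric sequence.
i=0: S_0 = -3.71 * 2.34^0 = -3.71
i=1: S_1 = -3.71 * 2.34^1 ≈ -8.68
i=2: S_2 = -3.71 * 2.34^2 ≈ -20.31
i=3: S_3 = -3.71 * 2.34^3 ≈ -47.54
i=4: S_4 = -3.71 * 2.34^4 ≈ -111.23
i=5: S_5 = -3.71 * 2.34^5 ≈ -260.29
The first 6 terms are: [-3.71, -8.68, -20.31, -47.54, -111.23, -260.29]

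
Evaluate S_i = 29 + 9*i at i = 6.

S_6 = 29 + 9*6 = 29 + 54 = 83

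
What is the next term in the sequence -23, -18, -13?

Differences: -18 - -23 = 5
This is an arithmetic sequence with common difference d = 5.
Next term = -13 + 5 = -8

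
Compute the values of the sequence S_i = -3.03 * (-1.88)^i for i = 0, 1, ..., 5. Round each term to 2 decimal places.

This is a geometric sequence.
i=0: S_0 = -3.03 * (-1.88)^0 = -3.03
i=1: S_1 = -3.03 * (-1.88)^1 ≈ 5.7
i=2: S_2 = -3.03 * (-1.88)^2 ≈ -10.71
i=3: S_3 = -3.03 * (-1.88)^3 ≈ 20.13
i=4: S_4 = -3.03 * (-1.88)^4 ≈ -37.85
i=5: S_5 = -3.03 * (-1.88)^5 ≈ 71.16
The first 6 terms are: [-3.03, 5.7, -10.71, 20.13, -37.85, 71.16]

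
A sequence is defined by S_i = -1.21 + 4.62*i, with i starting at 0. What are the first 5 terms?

This is an arithmetic sequence.
i=0: S_0 = -1.21 + 4.62*0 = -1.21
i=1: S_1 = -1.21 + 4.62*1 = 3.41
i=2: S_2 = -1.21 + 4.62*2 = 8.03
i=3: S_3 = -1.21 + 4.62*3 = 12.65
i=4: S_4 = -1.21 + 4.62*4 = 17.27
The first 5 terms are: [-1.21, 3.41, 8.03, 12.65, 17.27]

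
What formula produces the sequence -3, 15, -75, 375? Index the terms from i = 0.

Check ratios: 15 / -3 = -5.0
Common ratio r = -5.
First term a = -3.
Formula: S_i = -3 * (-5)^i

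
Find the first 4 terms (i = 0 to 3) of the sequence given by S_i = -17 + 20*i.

This is an arithmetic sequence.
i=0: S_0 = -17 + 20*0 = -17
i=1: S_1 = -17 + 20*1 = 3
i=2: S_2 = -17 + 20*2 = 23
i=3: S_3 = -17 + 20*3 = 43
The first 4 terms are: [-17, 3, 23, 43]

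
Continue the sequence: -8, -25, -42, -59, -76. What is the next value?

Differences: -25 - -8 = -17
This is an arithmetic sequence with common difference d = -17.
Next term = -76 + -17 = -93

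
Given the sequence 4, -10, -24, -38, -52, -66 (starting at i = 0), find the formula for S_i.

Check differences: -10 - 4 = -14
-24 - -10 = -14
Common difference d = -14.
First term a = 4.
Formula: S_i = 4 - 14*i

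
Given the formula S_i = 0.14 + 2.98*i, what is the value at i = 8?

S_8 = 0.14 + 2.98*8 = 0.14 + 23.84 = 23.98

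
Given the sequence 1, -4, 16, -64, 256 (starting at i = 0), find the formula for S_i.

Check ratios: -4 / 1 = -4.0
Common ratio r = -4.
First term a = 1.
Formula: S_i = 1 * (-4)^i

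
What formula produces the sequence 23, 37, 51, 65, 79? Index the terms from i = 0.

Check differences: 37 - 23 = 14
51 - 37 = 14
Common difference d = 14.
First term a = 23.
Formula: S_i = 23 + 14*i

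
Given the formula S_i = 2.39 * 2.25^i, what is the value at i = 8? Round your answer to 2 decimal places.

S_8 = 2.39 * 2.25^8 ≈ 2.39 * 656.8408 ≈ 1569.85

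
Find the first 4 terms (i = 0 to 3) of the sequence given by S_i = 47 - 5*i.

This is an arithmetic sequence.
i=0: S_0 = 47 + -5*0 = 47
i=1: S_1 = 47 + -5*1 = 42
i=2: S_2 = 47 + -5*2 = 37
i=3: S_3 = 47 + -5*3 = 32
The first 4 terms are: [47, 42, 37, 32]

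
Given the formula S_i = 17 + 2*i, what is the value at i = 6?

S_6 = 17 + 2*6 = 17 + 12 = 29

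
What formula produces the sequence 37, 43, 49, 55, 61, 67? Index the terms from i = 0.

Check differences: 43 - 37 = 6
49 - 43 = 6
Common difference d = 6.
First term a = 37.
Formula: S_i = 37 + 6*i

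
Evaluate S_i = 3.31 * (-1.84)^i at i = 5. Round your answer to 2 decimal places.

S_5 = 3.31 * (-1.84)^5 ≈ 3.31 * -21.0906 ≈ -69.81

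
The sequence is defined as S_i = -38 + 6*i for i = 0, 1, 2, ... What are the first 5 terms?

This is an arithmetic sequence.
i=0: S_0 = -38 + 6*0 = -38
i=1: S_1 = -38 + 6*1 = -32
i=2: S_2 = -38 + 6*2 = -26
i=3: S_3 = -38 + 6*3 = -20
i=4: S_4 = -38 + 6*4 = -14
The first 5 terms are: [-38, -32, -26, -20, -14]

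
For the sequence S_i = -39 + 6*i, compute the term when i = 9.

S_9 = -39 + 6*9 = -39 + 54 = 15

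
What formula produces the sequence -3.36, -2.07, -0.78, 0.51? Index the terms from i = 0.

Check differences: -2.07 - -3.36 = 1.29
-0.78 - -2.07 = 1.29
Common difference d = 1.29.
First term a = -3.36.
Formula: S_i = -3.36 + 1.29*i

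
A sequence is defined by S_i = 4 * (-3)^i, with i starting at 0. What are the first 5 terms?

This is a geometric sequence.
i=0: S_0 = 4 * (-3)^0 = 4
i=1: S_1 = 4 * (-3)^1 = -12
i=2: S_2 = 4 * (-3)^2 = 36
i=3: S_3 = 4 * (-3)^3 = -108
i=4: S_4 = 4 * (-3)^4 = 324
The first 5 terms are: [4, -12, 36, -108, 324]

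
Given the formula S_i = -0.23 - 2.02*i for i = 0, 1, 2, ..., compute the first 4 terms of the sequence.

This is an arithmetic sequence.
i=0: S_0 = -0.23 + -2.02*0 = -0.23
i=1: S_1 = -0.23 + -2.02*1 = -2.25
i=2: S_2 = -0.23 + -2.02*2 = -4.27
i=3: S_3 = -0.23 + -2.02*3 = -6.29
The first 4 terms are: [-0.23, -2.25, -4.27, -6.29]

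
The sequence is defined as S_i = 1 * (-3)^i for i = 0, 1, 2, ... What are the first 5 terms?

This is a geometric sequence.
i=0: S_0 = 1 * (-3)^0 = 1
i=1: S_1 = 1 * (-3)^1 = -3
i=2: S_2 = 1 * (-3)^2 = 9
i=3: S_3 = 1 * (-3)^3 = -27
i=4: S_4 = 1 * (-3)^4 = 81
The first 5 terms are: [1, -3, 9, -27, 81]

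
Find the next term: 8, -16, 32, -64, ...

Ratios: -16 / 8 = -2.0
This is a geometric sequence with common ratio r = -2.
Next term = -64 * -2 = 128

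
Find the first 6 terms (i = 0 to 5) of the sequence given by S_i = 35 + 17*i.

This is an arithmetic sequence.
i=0: S_0 = 35 + 17*0 = 35
i=1: S_1 = 35 + 17*1 = 52
i=2: S_2 = 35 + 17*2 = 69
i=3: S_3 = 35 + 17*3 = 86
i=4: S_4 = 35 + 17*4 = 103
i=5: S_5 = 35 + 17*5 = 120
The first 6 terms are: [35, 52, 69, 86, 103, 120]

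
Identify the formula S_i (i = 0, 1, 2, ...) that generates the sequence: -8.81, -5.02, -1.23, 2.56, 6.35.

Check differences: -5.02 - -8.81 = 3.79
-1.23 - -5.02 = 3.79
Common difference d = 3.79.
First term a = -8.81.
Formula: S_i = -8.81 + 3.79*i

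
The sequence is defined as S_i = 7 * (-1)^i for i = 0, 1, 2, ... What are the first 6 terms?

This is a geometric sequence.
i=0: S_0 = 7 * (-1)^0 = 7
i=1: S_1 = 7 * (-1)^1 = -7
i=2: S_2 = 7 * (-1)^2 = 7
i=3: S_3 = 7 * (-1)^3 = -7
i=4: S_4 = 7 * (-1)^4 = 7
i=5: S_5 = 7 * (-1)^5 = -7
The first 6 terms are: [7, -7, 7, -7, 7, -7]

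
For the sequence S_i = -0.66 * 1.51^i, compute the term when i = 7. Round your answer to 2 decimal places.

S_7 = -0.66 * 1.51^7 ≈ -0.66 * 17.8994 ≈ -11.81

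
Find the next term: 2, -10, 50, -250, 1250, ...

Ratios: -10 / 2 = -5.0
This is a geometric sequence with common ratio r = -5.
Next term = 1250 * -5 = -6250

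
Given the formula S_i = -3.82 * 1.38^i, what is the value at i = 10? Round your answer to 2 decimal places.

S_10 = -3.82 * 1.38^10 ≈ -3.82 * 25.049 ≈ -95.69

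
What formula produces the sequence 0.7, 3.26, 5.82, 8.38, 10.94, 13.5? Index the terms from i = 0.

Check differences: 3.26 - 0.7 = 2.56
5.82 - 3.26 = 2.56
Common difference d = 2.56.
First term a = 0.7.
Formula: S_i = 0.70 + 2.56*i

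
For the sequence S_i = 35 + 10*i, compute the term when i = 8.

S_8 = 35 + 10*8 = 35 + 80 = 115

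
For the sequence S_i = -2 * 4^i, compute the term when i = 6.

S_6 = -2 * 4^6 = -2 * 4096 = -8192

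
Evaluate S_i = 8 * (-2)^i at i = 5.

S_5 = 8 * (-2)^5 = 8 * -32 = -256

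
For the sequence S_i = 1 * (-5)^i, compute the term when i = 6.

S_6 = 1 * (-5)^6 = 1 * 15625 = 15625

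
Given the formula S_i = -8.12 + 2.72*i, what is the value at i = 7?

S_7 = -8.12 + 2.72*7 = -8.12 + 19.04 = 10.92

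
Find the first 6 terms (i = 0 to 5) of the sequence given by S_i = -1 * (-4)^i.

This is a geometric sequence.
i=0: S_0 = -1 * (-4)^0 = -1
i=1: S_1 = -1 * (-4)^1 = 4
i=2: S_2 = -1 * (-4)^2 = -16
i=3: S_3 = -1 * (-4)^3 = 64
i=4: S_4 = -1 * (-4)^4 = -256
i=5: S_5 = -1 * (-4)^5 = 1024
The first 6 terms are: [-1, 4, -16, 64, -256, 1024]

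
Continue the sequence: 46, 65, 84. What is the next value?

Differences: 65 - 46 = 19
This is an arithmetic sequence with common difference d = 19.
Next term = 84 + 19 = 103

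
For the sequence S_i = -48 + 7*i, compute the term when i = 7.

S_7 = -48 + 7*7 = -48 + 49 = 1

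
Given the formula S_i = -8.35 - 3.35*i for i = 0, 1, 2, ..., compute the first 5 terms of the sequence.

This is an arithmetic sequence.
i=0: S_0 = -8.35 + -3.35*0 = -8.35
i=1: S_1 = -8.35 + -3.35*1 = -11.7
i=2: S_2 = -8.35 + -3.35*2 = -15.05
i=3: S_3 = -8.35 + -3.35*3 = -18.4
i=4: S_4 = -8.35 + -3.35*4 = -21.75
The first 5 terms are: [-8.35, -11.7, -15.05, -18.4, -21.75]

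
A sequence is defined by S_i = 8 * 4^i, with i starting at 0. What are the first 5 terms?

This is a geometric sequence.
i=0: S_0 = 8 * 4^0 = 8
i=1: S_1 = 8 * 4^1 = 32
i=2: S_2 = 8 * 4^2 = 128
i=3: S_3 = 8 * 4^3 = 512
i=4: S_4 = 8 * 4^4 = 2048
The first 5 terms are: [8, 32, 128, 512, 2048]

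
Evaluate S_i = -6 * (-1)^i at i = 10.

S_10 = -6 * (-1)^10 = -6 * 1 = -6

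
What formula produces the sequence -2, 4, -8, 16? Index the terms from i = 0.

Check ratios: 4 / -2 = -2.0
Common ratio r = -2.
First term a = -2.
Formula: S_i = -2 * (-2)^i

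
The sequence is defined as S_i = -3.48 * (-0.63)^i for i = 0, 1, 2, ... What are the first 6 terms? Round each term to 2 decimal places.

This is a geometric sequence.
i=0: S_0 = -3.48 * (-0.63)^0 = -3.48
i=1: S_1 = -3.48 * (-0.63)^1 ≈ 2.19
i=2: S_2 = -3.48 * (-0.63)^2 ≈ -1.38
i=3: S_3 = -3.48 * (-0.63)^3 ≈ 0.87
i=4: S_4 = -3.48 * (-0.63)^4 ≈ -0.55
i=5: S_5 = -3.48 * (-0.63)^5 ≈ 0.35
The first 6 terms are: [-3.48, 2.19, -1.38, 0.87, -0.55, 0.35]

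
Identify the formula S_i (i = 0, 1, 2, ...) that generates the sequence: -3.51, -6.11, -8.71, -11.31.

Check differences: -6.11 - -3.51 = -2.6
-8.71 - -6.11 = -2.6
Common difference d = -2.6.
First term a = -3.51.
Formula: S_i = -3.51 - 2.60*i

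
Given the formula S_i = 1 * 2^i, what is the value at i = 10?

S_10 = 1 * 2^10 = 1 * 1024 = 1024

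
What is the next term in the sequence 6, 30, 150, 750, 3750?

Ratios: 30 / 6 = 5.0
This is a geometric sequence with common ratio r = 5.
Next term = 3750 * 5 = 18750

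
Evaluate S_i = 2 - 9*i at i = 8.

S_8 = 2 + -9*8 = 2 + -72 = -70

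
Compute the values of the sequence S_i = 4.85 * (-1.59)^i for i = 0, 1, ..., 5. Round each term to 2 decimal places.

This is a geometric sequence.
i=0: S_0 = 4.85 * (-1.59)^0 = 4.85
i=1: S_1 = 4.85 * (-1.59)^1 ≈ -7.71
i=2: S_2 = 4.85 * (-1.59)^2 ≈ 12.26
i=3: S_3 = 4.85 * (-1.59)^3 ≈ -19.5
i=4: S_4 = 4.85 * (-1.59)^4 ≈ 31.0
i=5: S_5 = 4.85 * (-1.59)^5 ≈ -49.29
The first 6 terms are: [4.85, -7.71, 12.26, -19.5, 31.0, -49.29]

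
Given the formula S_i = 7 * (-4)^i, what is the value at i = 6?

S_6 = 7 * (-4)^6 = 7 * 4096 = 28672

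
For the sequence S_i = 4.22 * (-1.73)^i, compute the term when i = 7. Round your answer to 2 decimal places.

S_7 = 4.22 * (-1.73)^7 ≈ 4.22 * -46.3791 ≈ -195.72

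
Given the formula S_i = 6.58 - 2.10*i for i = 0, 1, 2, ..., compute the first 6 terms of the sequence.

This is an arithmetic sequence.
i=0: S_0 = 6.58 + -2.1*0 = 6.58
i=1: S_1 = 6.58 + -2.1*1 = 4.48
i=2: S_2 = 6.58 + -2.1*2 = 2.38
i=3: S_3 = 6.58 + -2.1*3 = 0.28
i=4: S_4 = 6.58 + -2.1*4 = -1.82
i=5: S_5 = 6.58 + -2.1*5 = -3.92
The first 6 terms are: [6.58, 4.48, 2.38, 0.28, -1.82, -3.92]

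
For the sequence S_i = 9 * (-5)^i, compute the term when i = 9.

S_9 = 9 * (-5)^9 = 9 * -1953125 = -17578125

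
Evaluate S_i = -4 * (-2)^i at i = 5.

S_5 = -4 * (-2)^5 = -4 * -32 = 128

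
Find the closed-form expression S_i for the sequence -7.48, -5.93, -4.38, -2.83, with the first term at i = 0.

Check differences: -5.93 - -7.48 = 1.55
-4.38 - -5.93 = 1.55
Common difference d = 1.55.
First term a = -7.48.
Formula: S_i = -7.48 + 1.55*i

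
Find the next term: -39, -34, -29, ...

Differences: -34 - -39 = 5
This is an arithmetic sequence with common difference d = 5.
Next term = -29 + 5 = -24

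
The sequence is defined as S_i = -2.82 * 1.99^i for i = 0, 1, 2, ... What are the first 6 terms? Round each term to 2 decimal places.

This is a geometric sequence.
i=0: S_0 = -2.82 * 1.99^0 = -2.82
i=1: S_1 = -2.82 * 1.99^1 ≈ -5.61
i=2: S_2 = -2.82 * 1.99^2 ≈ -11.17
i=3: S_3 = -2.82 * 1.99^3 ≈ -22.22
i=4: S_4 = -2.82 * 1.99^4 ≈ -44.22
i=5: S_5 = -2.82 * 1.99^5 ≈ -88.01
The first 6 terms are: [-2.82, -5.61, -11.17, -22.22, -44.22, -88.01]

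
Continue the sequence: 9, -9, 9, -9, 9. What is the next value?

Ratios: -9 / 9 = -1.0
This is a geometric sequence with common ratio r = -1.
Next term = 9 * -1 = -9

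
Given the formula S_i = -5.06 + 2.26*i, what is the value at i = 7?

S_7 = -5.06 + 2.26*7 = -5.06 + 15.82 = 10.76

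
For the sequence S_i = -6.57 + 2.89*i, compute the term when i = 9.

S_9 = -6.57 + 2.89*9 = -6.57 + 26.01 = 19.44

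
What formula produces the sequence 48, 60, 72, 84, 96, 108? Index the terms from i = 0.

Check differences: 60 - 48 = 12
72 - 60 = 12
Common difference d = 12.
First term a = 48.
Formula: S_i = 48 + 12*i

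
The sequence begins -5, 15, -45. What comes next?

Ratios: 15 / -5 = -3.0
This is a geometric sequence with common ratio r = -3.
Next term = -45 * -3 = 135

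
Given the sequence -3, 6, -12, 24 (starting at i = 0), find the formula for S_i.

Check ratios: 6 / -3 = -2.0
Common ratio r = -2.
First term a = -3.
Formula: S_i = -3 * (-2)^i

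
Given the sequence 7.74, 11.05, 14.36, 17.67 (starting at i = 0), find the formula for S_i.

Check differences: 11.05 - 7.74 = 3.31
14.36 - 11.05 = 3.31
Common difference d = 3.31.
First term a = 7.74.
Formula: S_i = 7.74 + 3.31*i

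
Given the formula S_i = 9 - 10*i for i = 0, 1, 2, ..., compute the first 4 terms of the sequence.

This is an arithmetic sequence.
i=0: S_0 = 9 + -10*0 = 9
i=1: S_1 = 9 + -10*1 = -1
i=2: S_2 = 9 + -10*2 = -11
i=3: S_3 = 9 + -10*3 = -21
The first 4 terms are: [9, -1, -11, -21]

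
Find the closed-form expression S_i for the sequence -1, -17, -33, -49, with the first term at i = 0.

Check differences: -17 - -1 = -16
-33 - -17 = -16
Common difference d = -16.
First term a = -1.
Formula: S_i = -1 - 16*i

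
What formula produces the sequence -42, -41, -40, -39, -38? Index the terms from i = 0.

Check differences: -41 - -42 = 1
-40 - -41 = 1
Common difference d = 1.
First term a = -42.
Formula: S_i = -42 + 1*i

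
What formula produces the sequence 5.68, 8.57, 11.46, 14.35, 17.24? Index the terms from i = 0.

Check differences: 8.57 - 5.68 = 2.89
11.46 - 8.57 = 2.89
Common difference d = 2.89.
First term a = 5.68.
Formula: S_i = 5.68 + 2.89*i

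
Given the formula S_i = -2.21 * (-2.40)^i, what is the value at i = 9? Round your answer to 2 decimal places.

S_9 = -2.21 * (-2.4)^9 ≈ -2.21 * -2641.8075 ≈ 5838.39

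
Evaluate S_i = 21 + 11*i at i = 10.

S_10 = 21 + 11*10 = 21 + 110 = 131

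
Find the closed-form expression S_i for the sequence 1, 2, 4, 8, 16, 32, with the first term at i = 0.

Check ratios: 2 / 1 = 2.0
Common ratio r = 2.
First term a = 1.
Formula: S_i = 1 * 2^i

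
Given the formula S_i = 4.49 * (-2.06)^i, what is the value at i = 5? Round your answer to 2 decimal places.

S_5 = 4.49 * (-2.06)^5 ≈ 4.49 * -37.0968 ≈ -166.56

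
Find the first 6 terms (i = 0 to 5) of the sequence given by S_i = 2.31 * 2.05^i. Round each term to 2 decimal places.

This is a geometric sequence.
i=0: S_0 = 2.31 * 2.05^0 = 2.31
i=1: S_1 = 2.31 * 2.05^1 ≈ 4.74
i=2: S_2 = 2.31 * 2.05^2 ≈ 9.71
i=3: S_3 = 2.31 * 2.05^3 ≈ 19.9
i=4: S_4 = 2.31 * 2.05^4 ≈ 40.8
i=5: S_5 = 2.31 * 2.05^5 ≈ 83.63
The first 6 terms are: [2.31, 4.74, 9.71, 19.9, 40.8, 83.63]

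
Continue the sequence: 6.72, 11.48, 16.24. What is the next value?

Differences: 11.48 - 6.72 = 4.76
This is an arithmetic sequence with common difference d = 4.76.
Next term = 16.24 + 4.76 = 21.0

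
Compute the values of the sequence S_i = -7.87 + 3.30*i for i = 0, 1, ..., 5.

This is an arithmetic sequence.
i=0: S_0 = -7.87 + 3.3*0 = -7.87
i=1: S_1 = -7.87 + 3.3*1 = -4.57
i=2: S_2 = -7.87 + 3.3*2 = -1.27
i=3: S_3 = -7.87 + 3.3*3 = 2.03
i=4: S_4 = -7.87 + 3.3*4 = 5.33
i=5: S_5 = -7.87 + 3.3*5 = 8.63
The first 6 terms are: [-7.87, -4.57, -1.27, 2.03, 5.33, 8.63]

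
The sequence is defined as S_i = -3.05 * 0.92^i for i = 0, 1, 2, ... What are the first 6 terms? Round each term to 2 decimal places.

This is a geometric sequence.
i=0: S_0 = -3.05 * 0.92^0 = -3.05
i=1: S_1 = -3.05 * 0.92^1 ≈ -2.81
i=2: S_2 = -3.05 * 0.92^2 ≈ -2.58
i=3: S_3 = -3.05 * 0.92^3 ≈ -2.37
i=4: S_4 = -3.05 * 0.92^4 ≈ -2.18
i=5: S_5 = -3.05 * 0.92^5 ≈ -2.01
The first 6 terms are: [-3.05, -2.81, -2.58, -2.37, -2.18, -2.01]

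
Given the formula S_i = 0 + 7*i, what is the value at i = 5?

S_5 = 0 + 7*5 = 0 + 35 = 35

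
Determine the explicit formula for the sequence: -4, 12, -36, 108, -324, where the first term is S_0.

Check ratios: 12 / -4 = -3.0
Common ratio r = -3.
First term a = -4.
Formula: S_i = -4 * (-3)^i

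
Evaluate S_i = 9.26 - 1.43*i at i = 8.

S_8 = 9.26 + -1.43*8 = 9.26 + -11.44 = -2.18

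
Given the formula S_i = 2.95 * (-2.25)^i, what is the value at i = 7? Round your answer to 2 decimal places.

S_7 = 2.95 * (-2.25)^7 ≈ 2.95 * -291.9293 ≈ -861.19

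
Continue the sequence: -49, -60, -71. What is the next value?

Differences: -60 - -49 = -11
This is an arithmetic sequence with common difference d = -11.
Next term = -71 + -11 = -82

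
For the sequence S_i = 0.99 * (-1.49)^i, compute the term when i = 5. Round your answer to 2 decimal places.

S_5 = 0.99 * (-1.49)^5 ≈ 0.99 * -7.344 ≈ -7.27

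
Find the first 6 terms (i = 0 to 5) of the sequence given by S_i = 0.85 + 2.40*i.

This is an arithmetic sequence.
i=0: S_0 = 0.85 + 2.4*0 = 0.85
i=1: S_1 = 0.85 + 2.4*1 = 3.25
i=2: S_2 = 0.85 + 2.4*2 = 5.65
i=3: S_3 = 0.85 + 2.4*3 = 8.05
i=4: S_4 = 0.85 + 2.4*4 = 10.45
i=5: S_5 = 0.85 + 2.4*5 = 12.85
The first 6 terms are: [0.85, 3.25, 5.65, 8.05, 10.45, 12.85]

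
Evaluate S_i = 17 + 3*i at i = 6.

S_6 = 17 + 3*6 = 17 + 18 = 35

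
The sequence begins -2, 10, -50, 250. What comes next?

Ratios: 10 / -2 = -5.0
This is a geometric sequence with common ratio r = -5.
Next term = 250 * -5 = -1250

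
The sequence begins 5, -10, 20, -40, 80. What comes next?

Ratios: -10 / 5 = -2.0
This is a geometric sequence with common ratio r = -2.
Next term = 80 * -2 = -160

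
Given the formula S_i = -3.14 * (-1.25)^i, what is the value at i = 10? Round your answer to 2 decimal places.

S_10 = -3.14 * (-1.25)^10 ≈ -3.14 * 9.3132 ≈ -29.24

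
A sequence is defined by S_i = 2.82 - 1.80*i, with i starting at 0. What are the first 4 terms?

This is an arithmetic sequence.
i=0: S_0 = 2.82 + -1.8*0 = 2.82
i=1: S_1 = 2.82 + -1.8*1 = 1.02
i=2: S_2 = 2.82 + -1.8*2 = -0.78
i=3: S_3 = 2.82 + -1.8*3 = -2.58
The first 4 terms are: [2.82, 1.02, -0.78, -2.58]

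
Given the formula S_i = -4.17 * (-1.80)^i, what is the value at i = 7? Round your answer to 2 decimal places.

S_7 = -4.17 * (-1.8)^7 ≈ -4.17 * -61.222 ≈ 255.3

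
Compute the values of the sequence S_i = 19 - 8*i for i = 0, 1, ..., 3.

This is an arithmetic sequence.
i=0: S_0 = 19 + -8*0 = 19
i=1: S_1 = 19 + -8*1 = 11
i=2: S_2 = 19 + -8*2 = 3
i=3: S_3 = 19 + -8*3 = -5
The first 4 terms are: [19, 11, 3, -5]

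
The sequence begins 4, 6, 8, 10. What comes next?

Differences: 6 - 4 = 2
This is an arithmetic sequence with common difference d = 2.
Next term = 10 + 2 = 12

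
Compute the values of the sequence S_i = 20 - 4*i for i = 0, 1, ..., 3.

This is an arithmetic sequence.
i=0: S_0 = 20 + -4*0 = 20
i=1: S_1 = 20 + -4*1 = 16
i=2: S_2 = 20 + -4*2 = 12
i=3: S_3 = 20 + -4*3 = 8
The first 4 terms are: [20, 16, 12, 8]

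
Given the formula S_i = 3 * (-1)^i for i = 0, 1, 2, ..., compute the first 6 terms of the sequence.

This is a geometric sequence.
i=0: S_0 = 3 * (-1)^0 = 3
i=1: S_1 = 3 * (-1)^1 = -3
i=2: S_2 = 3 * (-1)^2 = 3
i=3: S_3 = 3 * (-1)^3 = -3
i=4: S_4 = 3 * (-1)^4 = 3
i=5: S_5 = 3 * (-1)^5 = -3
The first 6 terms are: [3, -3, 3, -3, 3, -3]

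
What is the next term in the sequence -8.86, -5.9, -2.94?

Differences: -5.9 - -8.86 = 2.96
This is an arithmetic sequence with common difference d = 2.96.
Next term = -2.94 + 2.96 = 0.02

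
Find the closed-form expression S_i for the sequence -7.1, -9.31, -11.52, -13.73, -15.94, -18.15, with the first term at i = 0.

Check differences: -9.31 - -7.1 = -2.21
-11.52 - -9.31 = -2.21
Common difference d = -2.21.
First term a = -7.1.
Formula: S_i = -7.10 - 2.21*i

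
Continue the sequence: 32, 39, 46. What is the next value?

Differences: 39 - 32 = 7
This is an arithmetic sequence with common difference d = 7.
Next term = 46 + 7 = 53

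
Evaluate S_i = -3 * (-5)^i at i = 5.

S_5 = -3 * (-5)^5 = -3 * -3125 = 9375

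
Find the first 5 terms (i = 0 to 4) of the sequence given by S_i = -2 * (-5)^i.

This is a geometric sequence.
i=0: S_0 = -2 * (-5)^0 = -2
i=1: S_1 = -2 * (-5)^1 = 10
i=2: S_2 = -2 * (-5)^2 = -50
i=3: S_3 = -2 * (-5)^3 = 250
i=4: S_4 = -2 * (-5)^4 = -1250
The first 5 terms are: [-2, 10, -50, 250, -1250]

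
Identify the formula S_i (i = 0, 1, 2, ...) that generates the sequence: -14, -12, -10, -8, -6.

Check differences: -12 - -14 = 2
-10 - -12 = 2
Common difference d = 2.
First term a = -14.
Formula: S_i = -14 + 2*i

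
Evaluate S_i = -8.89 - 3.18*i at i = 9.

S_9 = -8.89 + -3.18*9 = -8.89 + -28.62 = -37.51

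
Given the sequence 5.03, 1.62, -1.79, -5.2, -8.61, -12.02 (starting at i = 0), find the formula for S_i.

Check differences: 1.62 - 5.03 = -3.41
-1.79 - 1.62 = -3.41
Common difference d = -3.41.
First term a = 5.03.
Formula: S_i = 5.03 - 3.41*i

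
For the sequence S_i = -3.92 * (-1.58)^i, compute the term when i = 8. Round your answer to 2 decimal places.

S_8 = -3.92 * (-1.58)^8 ≈ -3.92 * 38.838 ≈ -152.24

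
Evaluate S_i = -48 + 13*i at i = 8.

S_8 = -48 + 13*8 = -48 + 104 = 56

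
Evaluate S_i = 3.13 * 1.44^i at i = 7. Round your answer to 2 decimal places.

S_7 = 3.13 * 1.44^7 ≈ 3.13 * 12.8392 ≈ 40.19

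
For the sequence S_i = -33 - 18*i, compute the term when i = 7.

S_7 = -33 + -18*7 = -33 + -126 = -159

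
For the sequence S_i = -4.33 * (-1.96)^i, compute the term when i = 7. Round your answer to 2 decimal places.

S_7 = -4.33 * (-1.96)^7 ≈ -4.33 * -111.1201 ≈ 481.15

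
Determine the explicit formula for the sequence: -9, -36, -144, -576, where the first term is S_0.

Check ratios: -36 / -9 = 4.0
Common ratio r = 4.
First term a = -9.
Formula: S_i = -9 * 4^i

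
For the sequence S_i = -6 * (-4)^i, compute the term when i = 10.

S_10 = -6 * (-4)^10 = -6 * 1048576 = -6291456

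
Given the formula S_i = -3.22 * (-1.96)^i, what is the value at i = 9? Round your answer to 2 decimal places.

S_9 = -3.22 * (-1.96)^9 ≈ -3.22 * -426.8789 ≈ 1374.55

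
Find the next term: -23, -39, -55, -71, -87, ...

Differences: -39 - -23 = -16
This is an arithmetic sequence with common difference d = -16.
Next term = -87 + -16 = -103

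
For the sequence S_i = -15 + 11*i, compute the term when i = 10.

S_10 = -15 + 11*10 = -15 + 110 = 95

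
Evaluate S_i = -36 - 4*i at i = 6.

S_6 = -36 + -4*6 = -36 + -24 = -60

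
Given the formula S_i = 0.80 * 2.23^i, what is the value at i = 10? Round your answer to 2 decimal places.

S_10 = 0.8 * 2.23^10 ≈ 0.8 * 3041.2256 ≈ 2432.98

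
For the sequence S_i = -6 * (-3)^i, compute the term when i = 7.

S_7 = -6 * (-3)^7 = -6 * -2187 = 13122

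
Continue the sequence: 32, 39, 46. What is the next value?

Differences: 39 - 32 = 7
This is an arithmetic sequence with common difference d = 7.
Next term = 46 + 7 = 53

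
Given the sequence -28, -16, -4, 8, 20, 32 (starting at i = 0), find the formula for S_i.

Check differences: -16 - -28 = 12
-4 - -16 = 12
Common difference d = 12.
First term a = -28.
Formula: S_i = -28 + 12*i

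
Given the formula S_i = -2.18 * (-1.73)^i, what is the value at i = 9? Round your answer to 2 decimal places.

S_9 = -2.18 * (-1.73)^9 ≈ -2.18 * -138.8081 ≈ 302.6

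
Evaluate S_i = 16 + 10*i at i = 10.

S_10 = 16 + 10*10 = 16 + 100 = 116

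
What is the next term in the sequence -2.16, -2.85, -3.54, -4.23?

Differences: -2.85 - -2.16 = -0.69
This is an arithmetic sequence with common difference d = -0.69.
Next term = -4.23 + -0.69 = -4.92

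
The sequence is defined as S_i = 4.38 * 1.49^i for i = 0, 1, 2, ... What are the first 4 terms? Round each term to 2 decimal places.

This is a geometric sequence.
i=0: S_0 = 4.38 * 1.49^0 = 4.38
i=1: S_1 = 4.38 * 1.49^1 ≈ 6.53
i=2: S_2 = 4.38 * 1.49^2 ≈ 9.72
i=3: S_3 = 4.38 * 1.49^3 ≈ 14.49
The first 4 terms are: [4.38, 6.53, 9.72, 14.49]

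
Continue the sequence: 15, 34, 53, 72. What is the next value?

Differences: 34 - 15 = 19
This is an arithmetic sequence with common difference d = 19.
Next term = 72 + 19 = 91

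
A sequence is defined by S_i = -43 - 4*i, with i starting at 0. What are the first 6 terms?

This is an arithmetic sequence.
i=0: S_0 = -43 + -4*0 = -43
i=1: S_1 = -43 + -4*1 = -47
i=2: S_2 = -43 + -4*2 = -51
i=3: S_3 = -43 + -4*3 = -55
i=4: S_4 = -43 + -4*4 = -59
i=5: S_5 = -43 + -4*5 = -63
The first 6 terms are: [-43, -47, -51, -55, -59, -63]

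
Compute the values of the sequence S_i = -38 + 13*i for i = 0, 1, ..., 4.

This is an arithmetic sequence.
i=0: S_0 = -38 + 13*0 = -38
i=1: S_1 = -38 + 13*1 = -25
i=2: S_2 = -38 + 13*2 = -12
i=3: S_3 = -38 + 13*3 = 1
i=4: S_4 = -38 + 13*4 = 14
The first 5 terms are: [-38, -25, -12, 1, 14]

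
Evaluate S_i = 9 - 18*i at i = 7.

S_7 = 9 + -18*7 = 9 + -126 = -117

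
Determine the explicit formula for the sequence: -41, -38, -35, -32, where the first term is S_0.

Check differences: -38 - -41 = 3
-35 - -38 = 3
Common difference d = 3.
First term a = -41.
Formula: S_i = -41 + 3*i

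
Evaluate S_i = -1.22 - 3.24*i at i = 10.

S_10 = -1.22 + -3.24*10 = -1.22 + -32.4 = -33.62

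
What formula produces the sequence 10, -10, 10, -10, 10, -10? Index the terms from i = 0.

Check ratios: -10 / 10 = -1.0
Common ratio r = -1.
First term a = 10.
Formula: S_i = 10 * (-1)^i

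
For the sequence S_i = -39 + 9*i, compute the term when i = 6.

S_6 = -39 + 9*6 = -39 + 54 = 15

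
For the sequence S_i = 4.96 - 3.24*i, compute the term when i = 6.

S_6 = 4.96 + -3.24*6 = 4.96 + -19.44 = -14.48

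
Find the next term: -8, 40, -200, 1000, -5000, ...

Ratios: 40 / -8 = -5.0
This is a geometric sequence with common ratio r = -5.
Next term = -5000 * -5 = 25000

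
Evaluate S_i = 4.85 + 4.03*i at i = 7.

S_7 = 4.85 + 4.03*7 = 4.85 + 28.21 = 33.06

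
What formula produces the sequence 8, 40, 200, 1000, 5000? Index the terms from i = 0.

Check ratios: 40 / 8 = 5.0
Common ratio r = 5.
First term a = 8.
Formula: S_i = 8 * 5^i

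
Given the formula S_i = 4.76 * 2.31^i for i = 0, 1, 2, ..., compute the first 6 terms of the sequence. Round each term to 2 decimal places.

This is a geometric sequence.
i=0: S_0 = 4.76 * 2.31^0 = 4.76
i=1: S_1 = 4.76 * 2.31^1 ≈ 11.0
i=2: S_2 = 4.76 * 2.31^2 ≈ 25.4
i=3: S_3 = 4.76 * 2.31^3 ≈ 58.67
i=4: S_4 = 4.76 * 2.31^4 ≈ 135.54
i=5: S_5 = 4.76 * 2.31^5 ≈ 313.09
The first 6 terms are: [4.76, 11.0, 25.4, 58.67, 135.54, 313.09]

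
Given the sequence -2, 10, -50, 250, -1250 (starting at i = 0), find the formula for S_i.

Check ratios: 10 / -2 = -5.0
Common ratio r = -5.
First term a = -2.
Formula: S_i = -2 * (-5)^i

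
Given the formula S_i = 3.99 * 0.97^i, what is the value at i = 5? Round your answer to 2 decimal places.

S_5 = 3.99 * 0.97^5 ≈ 3.99 * 0.8587 ≈ 3.43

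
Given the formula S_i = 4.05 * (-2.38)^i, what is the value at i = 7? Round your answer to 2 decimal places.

S_7 = 4.05 * (-2.38)^7 ≈ 4.05 * -432.5524 ≈ -1751.84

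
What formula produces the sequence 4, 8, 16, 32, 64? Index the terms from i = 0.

Check ratios: 8 / 4 = 2.0
Common ratio r = 2.
First term a = 4.
Formula: S_i = 4 * 2^i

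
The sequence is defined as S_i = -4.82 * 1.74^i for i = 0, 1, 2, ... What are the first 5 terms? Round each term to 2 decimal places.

This is a geometric sequence.
i=0: S_0 = -4.82 * 1.74^0 = -4.82
i=1: S_1 = -4.82 * 1.74^1 ≈ -8.39
i=2: S_2 = -4.82 * 1.74^2 ≈ -14.59
i=3: S_3 = -4.82 * 1.74^3 ≈ -25.39
i=4: S_4 = -4.82 * 1.74^4 ≈ -44.18
The first 5 terms are: [-4.82, -8.39, -14.59, -25.39, -44.18]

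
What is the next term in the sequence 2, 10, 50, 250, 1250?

Ratios: 10 / 2 = 5.0
This is a geometric sequence with common ratio r = 5.
Next term = 1250 * 5 = 6250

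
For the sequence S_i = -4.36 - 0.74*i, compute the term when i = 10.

S_10 = -4.36 + -0.74*10 = -4.36 + -7.4 = -11.76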